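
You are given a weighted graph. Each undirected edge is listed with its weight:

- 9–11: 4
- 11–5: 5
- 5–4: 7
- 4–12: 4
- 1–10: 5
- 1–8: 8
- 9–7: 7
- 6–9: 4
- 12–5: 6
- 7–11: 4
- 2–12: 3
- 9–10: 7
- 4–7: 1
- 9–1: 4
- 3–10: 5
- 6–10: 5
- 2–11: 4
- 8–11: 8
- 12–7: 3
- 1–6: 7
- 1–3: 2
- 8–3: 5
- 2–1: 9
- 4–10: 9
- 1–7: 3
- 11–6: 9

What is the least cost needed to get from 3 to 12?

Settle nodes by increasing distance from 3:
3: 0
1: 2  (via 3)
7: 5  (via 1)
8: 5  (via 3)
10: 5  (via 3)
4: 6  (via 7)
9: 6  (via 1)
12: 8  (via 7)
Shortest route: 3–1–7–12 = 8.

8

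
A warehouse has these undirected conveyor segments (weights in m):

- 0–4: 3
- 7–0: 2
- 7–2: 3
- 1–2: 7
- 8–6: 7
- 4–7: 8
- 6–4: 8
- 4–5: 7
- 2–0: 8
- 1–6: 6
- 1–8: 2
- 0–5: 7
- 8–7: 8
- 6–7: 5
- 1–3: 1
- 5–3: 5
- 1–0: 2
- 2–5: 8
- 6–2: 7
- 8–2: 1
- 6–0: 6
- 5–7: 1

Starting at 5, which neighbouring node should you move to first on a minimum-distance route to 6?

7

Compare a few routes:
5–7–0–6: 1+2+6 = 9
5–7–6: 1+5 = 6
5–7–2–6: 1+3+7 = 11
5–7–0–1–6: 1+2+2+6 = 11
Cheapest is 5–7–6 at 6 m.
So from 5 the first move is to 7.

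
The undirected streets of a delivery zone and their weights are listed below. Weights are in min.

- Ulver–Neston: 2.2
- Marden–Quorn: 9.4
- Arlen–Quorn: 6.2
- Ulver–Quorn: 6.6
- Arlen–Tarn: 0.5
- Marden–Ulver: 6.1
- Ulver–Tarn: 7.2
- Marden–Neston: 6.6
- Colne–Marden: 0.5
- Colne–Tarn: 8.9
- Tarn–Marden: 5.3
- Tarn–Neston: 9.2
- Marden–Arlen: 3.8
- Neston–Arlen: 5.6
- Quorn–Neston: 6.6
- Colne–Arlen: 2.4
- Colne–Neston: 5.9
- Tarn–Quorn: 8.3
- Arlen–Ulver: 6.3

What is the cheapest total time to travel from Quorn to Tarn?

Compare a few routes:
Quorn → Tarn: 8.3 = 8.3
Quorn → Neston → Arlen → Tarn: 6.6+5.6+0.5 = 12.7
Quorn → Arlen → Tarn: 6.2+0.5 = 6.7
The minimum is 6.7 min via Quorn → Arlen → Tarn.

6.7 min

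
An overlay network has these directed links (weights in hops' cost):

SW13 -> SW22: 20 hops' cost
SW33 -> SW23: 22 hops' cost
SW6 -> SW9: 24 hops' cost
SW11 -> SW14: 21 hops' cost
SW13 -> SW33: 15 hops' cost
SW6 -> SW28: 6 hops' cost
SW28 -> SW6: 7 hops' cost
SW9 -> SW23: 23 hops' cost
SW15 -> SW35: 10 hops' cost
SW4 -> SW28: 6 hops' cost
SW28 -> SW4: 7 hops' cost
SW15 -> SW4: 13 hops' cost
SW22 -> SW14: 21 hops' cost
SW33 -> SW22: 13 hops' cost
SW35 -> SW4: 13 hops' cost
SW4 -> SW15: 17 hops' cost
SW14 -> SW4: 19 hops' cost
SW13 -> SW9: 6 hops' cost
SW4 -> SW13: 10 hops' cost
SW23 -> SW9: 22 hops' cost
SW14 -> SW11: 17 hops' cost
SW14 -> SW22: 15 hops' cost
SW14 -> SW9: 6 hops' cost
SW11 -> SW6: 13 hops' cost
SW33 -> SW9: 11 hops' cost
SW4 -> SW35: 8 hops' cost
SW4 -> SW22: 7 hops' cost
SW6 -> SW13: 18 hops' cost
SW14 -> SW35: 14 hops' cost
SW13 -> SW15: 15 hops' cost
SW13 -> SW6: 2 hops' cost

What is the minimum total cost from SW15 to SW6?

Shortest distances from SW15:
SW15: 0
SW35: 10  (via SW15)
SW4: 13  (via SW15)
SW28: 19  (via SW4)
SW22: 20  (via SW4)
SW13: 23  (via SW4)
SW6: 25  (via SW13)
Shortest route: SW15 → SW4 → SW13 → SW6 = 25 hops' cost.

25 hops' cost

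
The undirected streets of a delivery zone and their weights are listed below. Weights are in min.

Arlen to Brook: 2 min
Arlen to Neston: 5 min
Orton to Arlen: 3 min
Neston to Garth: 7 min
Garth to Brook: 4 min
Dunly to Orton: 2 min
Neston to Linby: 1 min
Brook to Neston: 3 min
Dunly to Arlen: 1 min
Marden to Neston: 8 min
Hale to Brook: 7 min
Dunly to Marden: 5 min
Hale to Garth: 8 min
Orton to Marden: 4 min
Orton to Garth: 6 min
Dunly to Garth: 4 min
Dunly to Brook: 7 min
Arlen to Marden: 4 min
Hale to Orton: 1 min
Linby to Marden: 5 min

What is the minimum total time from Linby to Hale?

10 min

Shortest distances from Linby:
Linby: 0
Neston: 1  (via Linby)
Brook: 4  (via Neston)
Marden: 5  (via Linby)
Arlen: 6  (via Neston)
Dunly: 7  (via Arlen)
Garth: 8  (via Neston)
Orton: 9  (via Marden)
Hale: 10  (via Orton)
Shortest route: Linby → Marden → Orton → Hale = 10 min.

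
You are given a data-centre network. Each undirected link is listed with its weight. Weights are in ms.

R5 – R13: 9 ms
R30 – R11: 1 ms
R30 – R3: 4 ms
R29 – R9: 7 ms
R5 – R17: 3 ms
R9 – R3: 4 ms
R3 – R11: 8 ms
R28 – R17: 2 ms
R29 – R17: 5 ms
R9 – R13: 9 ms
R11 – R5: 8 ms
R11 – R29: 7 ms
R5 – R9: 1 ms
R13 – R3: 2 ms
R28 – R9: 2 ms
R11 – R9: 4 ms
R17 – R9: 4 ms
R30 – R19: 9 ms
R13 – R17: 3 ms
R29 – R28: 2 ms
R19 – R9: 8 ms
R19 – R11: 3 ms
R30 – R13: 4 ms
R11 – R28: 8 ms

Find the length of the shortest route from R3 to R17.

5 ms

Running Dijkstra from R3:
R3: 0
R13: 2  (via R3)
R30: 4  (via R3)
R9: 4  (via R3)
R5: 5  (via R9)
R17: 5  (via R13)
Shortest route: R3–R13–R17 = 5 ms.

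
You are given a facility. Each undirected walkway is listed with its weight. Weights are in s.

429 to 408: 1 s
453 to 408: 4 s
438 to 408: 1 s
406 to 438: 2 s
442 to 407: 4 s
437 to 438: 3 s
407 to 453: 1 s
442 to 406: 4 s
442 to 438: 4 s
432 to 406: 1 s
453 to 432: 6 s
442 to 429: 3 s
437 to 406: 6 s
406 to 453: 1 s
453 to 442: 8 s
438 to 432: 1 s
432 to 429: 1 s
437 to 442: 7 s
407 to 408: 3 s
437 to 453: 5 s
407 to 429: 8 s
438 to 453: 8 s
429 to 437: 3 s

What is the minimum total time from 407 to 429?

4 s

Compare a few routes:
407 - 453 - 406 - 432 - 429: 1+1+1+1 = 4
407 - 453 - 406 - 432 - 438 - 408 - 429: 1+1+1+1+1+1 = 6
Cheapest is 407 - 453 - 406 - 432 - 429 at 4 s.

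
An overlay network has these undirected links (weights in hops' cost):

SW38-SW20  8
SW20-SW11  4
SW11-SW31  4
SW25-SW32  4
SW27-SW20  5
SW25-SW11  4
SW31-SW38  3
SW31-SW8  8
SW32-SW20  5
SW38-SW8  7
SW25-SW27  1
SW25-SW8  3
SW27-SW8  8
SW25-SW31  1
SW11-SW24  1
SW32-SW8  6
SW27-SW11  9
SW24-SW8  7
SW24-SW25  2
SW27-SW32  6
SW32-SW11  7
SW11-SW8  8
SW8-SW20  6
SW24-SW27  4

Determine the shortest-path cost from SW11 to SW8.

Shortest distances from SW11:
SW11: 0
SW24: 1  (via SW11)
SW25: 3  (via SW24)
SW27: 4  (via SW25)
SW31: 4  (via SW11)
SW20: 4  (via SW11)
SW8: 6  (via SW25)
Shortest route: SW11–SW24–SW25–SW8 = 6 hops' cost.

6 hops' cost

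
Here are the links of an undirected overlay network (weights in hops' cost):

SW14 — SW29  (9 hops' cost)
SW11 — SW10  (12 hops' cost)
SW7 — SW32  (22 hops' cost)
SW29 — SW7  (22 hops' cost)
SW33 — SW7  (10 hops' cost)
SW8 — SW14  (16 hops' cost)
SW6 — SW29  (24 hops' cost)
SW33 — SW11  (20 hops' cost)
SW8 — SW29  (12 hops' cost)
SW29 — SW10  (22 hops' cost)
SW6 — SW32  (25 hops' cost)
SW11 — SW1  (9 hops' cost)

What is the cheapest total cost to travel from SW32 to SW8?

Settle nodes by increasing distance from SW32:
SW32: 0
SW7: 22  (via SW32)
SW6: 25  (via SW32)
SW33: 32  (via SW7)
SW29: 44  (via SW7)
SW11: 52  (via SW33)
SW14: 53  (via SW29)
SW8: 56  (via SW29)
Shortest route: SW32 → SW7 → SW29 → SW8 = 56 hops' cost.

56 hops' cost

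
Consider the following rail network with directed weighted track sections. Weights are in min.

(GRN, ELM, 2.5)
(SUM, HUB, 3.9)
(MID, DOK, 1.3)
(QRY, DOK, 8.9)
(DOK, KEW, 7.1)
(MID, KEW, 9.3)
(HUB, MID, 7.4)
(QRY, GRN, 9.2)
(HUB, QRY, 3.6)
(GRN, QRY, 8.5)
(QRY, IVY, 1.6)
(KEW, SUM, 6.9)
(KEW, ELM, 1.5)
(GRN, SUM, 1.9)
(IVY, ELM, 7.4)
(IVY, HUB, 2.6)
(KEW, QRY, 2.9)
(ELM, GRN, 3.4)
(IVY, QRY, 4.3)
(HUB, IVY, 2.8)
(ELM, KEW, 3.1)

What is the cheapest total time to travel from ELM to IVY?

Enumerating some paths:
ELM - GRN - SUM - HUB - IVY: 3.4+1.9+3.9+2.8 = 12
ELM - GRN - QRY - IVY: 3.4+8.5+1.6 = 13.5
ELM - KEW - QRY - IVY: 3.1+2.9+1.6 = 7.6
Cheapest is ELM - KEW - QRY - IVY at 7.6 min.

7.6 min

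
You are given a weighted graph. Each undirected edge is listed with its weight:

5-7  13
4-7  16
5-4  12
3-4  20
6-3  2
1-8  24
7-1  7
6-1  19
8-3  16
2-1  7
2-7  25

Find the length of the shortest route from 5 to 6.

Candidate routes:
5 → 4 → 3 → 6: 12+20+2 = 34
5 → 7 → 1 → 6: 13+7+19 = 39
Cheapest is 5 → 4 → 3 → 6 at 34.

34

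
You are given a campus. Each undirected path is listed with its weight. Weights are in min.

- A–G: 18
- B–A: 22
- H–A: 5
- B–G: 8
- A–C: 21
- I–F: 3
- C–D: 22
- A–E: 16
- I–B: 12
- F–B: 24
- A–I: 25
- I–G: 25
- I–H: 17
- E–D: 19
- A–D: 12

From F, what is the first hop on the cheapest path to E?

Enumerating some paths:
F–I–B–A–E: 3+12+22+16 = 53
F–I–H–A–D–E: 3+17+5+12+19 = 56
F–I–H–A–E: 3+17+5+16 = 41
F–I–A–E: 3+25+16 = 44
The minimum is 41 min via F–I–H–A–E.
So from F the first move is to I.

I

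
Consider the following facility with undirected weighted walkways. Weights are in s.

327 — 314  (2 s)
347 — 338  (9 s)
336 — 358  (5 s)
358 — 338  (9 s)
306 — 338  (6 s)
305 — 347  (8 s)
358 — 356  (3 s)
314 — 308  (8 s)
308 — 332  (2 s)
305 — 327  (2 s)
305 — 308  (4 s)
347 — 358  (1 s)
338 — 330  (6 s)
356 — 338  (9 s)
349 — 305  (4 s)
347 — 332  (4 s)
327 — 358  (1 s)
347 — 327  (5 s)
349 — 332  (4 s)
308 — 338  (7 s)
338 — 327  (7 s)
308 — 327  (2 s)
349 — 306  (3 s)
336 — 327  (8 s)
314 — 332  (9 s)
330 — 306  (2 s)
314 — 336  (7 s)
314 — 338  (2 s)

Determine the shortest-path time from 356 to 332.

Candidate routes:
356 → 358 → 327 → 305 → 308 → 332: 3+1+2+4+2 = 12
356 → 358 → 327 → 347 → 332: 3+1+5+4 = 13
356 → 358 → 347 → 327 → 308 → 332: 3+1+5+2+2 = 13
356 → 358 → 347 → 332: 3+1+4 = 8
Cheapest is 356 → 358 → 347 → 332 at 8 s.

8 s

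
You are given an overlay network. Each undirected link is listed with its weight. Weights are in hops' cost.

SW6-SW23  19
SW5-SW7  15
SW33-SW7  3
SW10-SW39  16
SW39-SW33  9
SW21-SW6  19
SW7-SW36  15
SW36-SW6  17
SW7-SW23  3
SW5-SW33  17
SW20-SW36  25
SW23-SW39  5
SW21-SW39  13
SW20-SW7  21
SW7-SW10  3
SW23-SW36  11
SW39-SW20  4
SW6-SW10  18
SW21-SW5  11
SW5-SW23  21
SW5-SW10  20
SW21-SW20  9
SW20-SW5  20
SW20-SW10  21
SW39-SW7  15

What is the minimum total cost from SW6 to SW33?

24 hops' cost

Candidate routes:
SW6 - SW23 - SW7 - SW33: 19+3+3 = 25
SW6 - SW10 - SW7 - SW33: 18+3+3 = 24
The minimum is 24 hops' cost via SW6 - SW10 - SW7 - SW33.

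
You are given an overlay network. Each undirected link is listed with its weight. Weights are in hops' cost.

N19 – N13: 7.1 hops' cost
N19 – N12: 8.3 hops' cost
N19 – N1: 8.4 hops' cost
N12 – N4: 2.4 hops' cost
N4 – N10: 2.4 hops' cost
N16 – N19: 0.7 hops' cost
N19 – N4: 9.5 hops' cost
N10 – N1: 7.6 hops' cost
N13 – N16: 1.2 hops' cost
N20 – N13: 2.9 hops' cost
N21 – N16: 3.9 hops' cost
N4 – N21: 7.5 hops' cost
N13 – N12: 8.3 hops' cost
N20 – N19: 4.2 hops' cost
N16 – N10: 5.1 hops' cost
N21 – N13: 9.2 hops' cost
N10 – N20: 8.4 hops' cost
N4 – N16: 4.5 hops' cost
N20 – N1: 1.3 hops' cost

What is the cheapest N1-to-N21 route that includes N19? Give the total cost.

Best N1 to N19: N1 → N20 → N19 costing 5.5
Shortest N19→N21: N19 → N16 → N21 = 4.6
Total via N19: 5.5 + 4.6 = 10.1 hops' cost.

10.1 hops' cost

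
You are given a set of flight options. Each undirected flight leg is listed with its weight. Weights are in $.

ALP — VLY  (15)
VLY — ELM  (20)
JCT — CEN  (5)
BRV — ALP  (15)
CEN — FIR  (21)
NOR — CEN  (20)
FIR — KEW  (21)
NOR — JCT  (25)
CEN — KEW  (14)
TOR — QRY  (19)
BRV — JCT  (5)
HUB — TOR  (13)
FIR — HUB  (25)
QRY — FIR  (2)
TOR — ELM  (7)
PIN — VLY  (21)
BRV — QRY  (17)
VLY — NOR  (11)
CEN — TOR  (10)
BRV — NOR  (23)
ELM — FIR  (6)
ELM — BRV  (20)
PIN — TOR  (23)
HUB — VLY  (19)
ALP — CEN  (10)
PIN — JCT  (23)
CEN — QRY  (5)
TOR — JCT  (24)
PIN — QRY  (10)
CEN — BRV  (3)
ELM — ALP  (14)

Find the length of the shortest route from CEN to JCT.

Compare a few routes:
CEN - JCT: 5 = 5
CEN - BRV - JCT: 3+5 = 8
The minimum is $5 via CEN - JCT.

$5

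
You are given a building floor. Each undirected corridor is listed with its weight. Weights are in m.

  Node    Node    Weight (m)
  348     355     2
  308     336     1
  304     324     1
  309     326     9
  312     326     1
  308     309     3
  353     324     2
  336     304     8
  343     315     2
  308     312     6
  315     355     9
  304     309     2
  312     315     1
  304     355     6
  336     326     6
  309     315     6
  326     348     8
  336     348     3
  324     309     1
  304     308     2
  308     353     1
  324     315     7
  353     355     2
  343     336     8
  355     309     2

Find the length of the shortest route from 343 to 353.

10 m

Settle nodes by increasing distance from 343:
343: 0
315: 2  (via 343)
312: 3  (via 315)
326: 4  (via 312)
309: 8  (via 315)
336: 8  (via 343)
308: 9  (via 312)
324: 9  (via 315)
355: 10  (via 309)
353: 10  (via 308)
Shortest route: 343–315–312–308–353 = 10 m.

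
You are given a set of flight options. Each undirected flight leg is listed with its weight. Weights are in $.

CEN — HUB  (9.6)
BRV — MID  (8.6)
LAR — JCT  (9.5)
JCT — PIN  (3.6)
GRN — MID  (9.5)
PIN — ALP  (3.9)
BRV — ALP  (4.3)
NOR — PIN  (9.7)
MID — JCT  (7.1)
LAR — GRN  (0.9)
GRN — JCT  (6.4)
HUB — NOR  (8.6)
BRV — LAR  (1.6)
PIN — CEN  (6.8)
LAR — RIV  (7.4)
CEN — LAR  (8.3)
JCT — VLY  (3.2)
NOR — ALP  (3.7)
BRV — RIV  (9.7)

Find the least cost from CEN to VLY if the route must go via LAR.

Shortest CEN→LAR: CEN → LAR = 8.3
Best LAR to VLY: LAR → GRN → JCT → VLY costing 10.5
Total via LAR: 8.3 + 10.5 = $18.8.

$18.8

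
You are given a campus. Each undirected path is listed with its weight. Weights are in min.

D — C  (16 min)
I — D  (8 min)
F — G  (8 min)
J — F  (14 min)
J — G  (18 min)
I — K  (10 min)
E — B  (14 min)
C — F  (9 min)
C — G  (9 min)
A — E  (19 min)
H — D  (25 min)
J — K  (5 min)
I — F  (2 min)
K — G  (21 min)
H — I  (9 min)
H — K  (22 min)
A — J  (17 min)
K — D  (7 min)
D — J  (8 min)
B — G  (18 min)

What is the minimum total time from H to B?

Running Dijkstra from H:
H: 0
I: 9  (via H)
F: 11  (via I)
D: 17  (via I)
G: 19  (via F)
K: 19  (via I)
C: 20  (via F)
J: 24  (via K)
B: 37  (via G)
Shortest route: H–I–F–G–B = 37 min.

37 min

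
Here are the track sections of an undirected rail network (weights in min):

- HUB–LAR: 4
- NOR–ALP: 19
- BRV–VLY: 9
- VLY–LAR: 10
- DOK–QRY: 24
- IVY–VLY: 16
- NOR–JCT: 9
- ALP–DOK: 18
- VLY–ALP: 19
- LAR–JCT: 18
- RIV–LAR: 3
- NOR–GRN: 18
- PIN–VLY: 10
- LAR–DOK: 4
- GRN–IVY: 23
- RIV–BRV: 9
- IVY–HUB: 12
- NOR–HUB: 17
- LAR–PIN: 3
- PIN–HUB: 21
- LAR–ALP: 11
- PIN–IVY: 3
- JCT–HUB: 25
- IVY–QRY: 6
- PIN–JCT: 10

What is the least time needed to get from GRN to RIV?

32 min

Compare a few routes:
GRN - IVY - HUB - LAR - RIV: 23+12+4+3 = 42
GRN - IVY - PIN - LAR - RIV: 23+3+3+3 = 32
GRN - NOR - HUB - LAR - RIV: 18+17+4+3 = 42
The minimum is 32 min via GRN - IVY - PIN - LAR - RIV.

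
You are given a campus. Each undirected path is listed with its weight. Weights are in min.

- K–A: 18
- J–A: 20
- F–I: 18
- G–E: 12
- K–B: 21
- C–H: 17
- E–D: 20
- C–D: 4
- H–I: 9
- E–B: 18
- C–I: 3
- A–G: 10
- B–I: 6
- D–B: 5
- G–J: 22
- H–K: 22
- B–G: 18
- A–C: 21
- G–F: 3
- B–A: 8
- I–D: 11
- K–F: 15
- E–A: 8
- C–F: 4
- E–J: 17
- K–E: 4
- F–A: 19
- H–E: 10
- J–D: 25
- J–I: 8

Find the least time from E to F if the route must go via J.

Shortest E→J: E → J = 17
Best J to F: J → I → C → F costing 15
Total via J: 17 + 15 = 32 min.

32 min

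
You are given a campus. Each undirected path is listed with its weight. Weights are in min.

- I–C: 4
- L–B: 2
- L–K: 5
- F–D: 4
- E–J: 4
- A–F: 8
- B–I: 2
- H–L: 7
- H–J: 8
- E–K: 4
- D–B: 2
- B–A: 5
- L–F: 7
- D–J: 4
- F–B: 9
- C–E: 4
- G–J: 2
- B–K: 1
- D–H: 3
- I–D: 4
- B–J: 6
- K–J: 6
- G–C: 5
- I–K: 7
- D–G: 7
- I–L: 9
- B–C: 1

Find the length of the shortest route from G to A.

11 min

Enumerating some paths:
G–C–B–A: 5+1+5 = 11
G–J–B–A: 2+6+5 = 13
G–J–D–B–A: 2+4+2+5 = 13
The minimum is 11 min via G–C–B–A.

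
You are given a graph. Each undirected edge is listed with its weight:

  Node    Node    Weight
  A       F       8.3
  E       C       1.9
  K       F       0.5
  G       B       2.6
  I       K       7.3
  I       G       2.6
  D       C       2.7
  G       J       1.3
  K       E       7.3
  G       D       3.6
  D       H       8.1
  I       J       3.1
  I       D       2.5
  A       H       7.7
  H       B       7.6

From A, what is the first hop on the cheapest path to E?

Candidate routes:
A–H–D–C–E: 7.7+8.1+2.7+1.9 = 20.4
A–F–K–E: 8.3+0.5+7.3 = 16.1
Cheapest is A–F–K–E at 16.1.
So from A the first move is to F.

F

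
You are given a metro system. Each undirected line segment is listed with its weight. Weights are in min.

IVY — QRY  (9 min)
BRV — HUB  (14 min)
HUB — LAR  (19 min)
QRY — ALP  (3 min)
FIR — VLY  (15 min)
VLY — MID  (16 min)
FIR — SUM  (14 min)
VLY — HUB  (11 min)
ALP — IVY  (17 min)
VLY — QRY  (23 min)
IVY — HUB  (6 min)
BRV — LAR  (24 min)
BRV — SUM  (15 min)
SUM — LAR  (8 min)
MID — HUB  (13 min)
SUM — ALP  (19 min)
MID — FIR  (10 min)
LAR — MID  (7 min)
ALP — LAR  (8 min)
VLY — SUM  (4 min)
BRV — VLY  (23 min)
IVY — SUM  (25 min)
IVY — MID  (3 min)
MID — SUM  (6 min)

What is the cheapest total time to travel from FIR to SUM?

14 min

Running Dijkstra from FIR:
FIR: 0
MID: 10  (via FIR)
IVY: 13  (via MID)
SUM: 14  (via FIR)
Shortest route: FIR–SUM = 14 min.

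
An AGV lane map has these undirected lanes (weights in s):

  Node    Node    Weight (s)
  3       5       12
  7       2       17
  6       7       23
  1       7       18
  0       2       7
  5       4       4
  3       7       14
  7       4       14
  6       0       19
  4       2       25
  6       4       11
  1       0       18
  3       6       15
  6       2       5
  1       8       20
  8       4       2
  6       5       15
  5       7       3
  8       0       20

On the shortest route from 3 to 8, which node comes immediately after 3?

5

Enumerating some paths:
3–6–4–8: 15+11+2 = 28
3–7–5–4–8: 14+3+4+2 = 23
3–5–4–8: 12+4+2 = 18
Cheapest is 3–5–4–8 at 18 s.
So from 3 the first move is to 5.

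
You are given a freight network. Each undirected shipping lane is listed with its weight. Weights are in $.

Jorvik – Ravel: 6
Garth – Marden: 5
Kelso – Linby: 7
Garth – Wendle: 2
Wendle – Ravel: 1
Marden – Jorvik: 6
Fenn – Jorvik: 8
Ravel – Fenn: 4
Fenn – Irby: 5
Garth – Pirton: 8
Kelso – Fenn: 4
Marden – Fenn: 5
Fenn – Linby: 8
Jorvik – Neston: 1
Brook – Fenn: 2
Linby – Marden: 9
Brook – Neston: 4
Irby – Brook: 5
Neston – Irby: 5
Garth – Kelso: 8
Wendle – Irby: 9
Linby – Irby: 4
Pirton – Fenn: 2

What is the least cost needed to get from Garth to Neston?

$10

Enumerating some paths:
Garth–Marden–Jorvik–Neston: 5+6+1 = 12
Garth–Wendle–Ravel–Jorvik–Neston: 2+1+6+1 = 10
The minimum is $10 via Garth–Wendle–Ravel–Jorvik–Neston.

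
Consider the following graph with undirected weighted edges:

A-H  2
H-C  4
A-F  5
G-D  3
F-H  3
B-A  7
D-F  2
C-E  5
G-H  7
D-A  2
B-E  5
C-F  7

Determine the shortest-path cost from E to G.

16

Enumerating some paths:
E → C → H → F → D → G: 5+4+3+2+3 = 17
E → C → H → G: 5+4+7 = 16
Cheapest is E → C → H → G at 16.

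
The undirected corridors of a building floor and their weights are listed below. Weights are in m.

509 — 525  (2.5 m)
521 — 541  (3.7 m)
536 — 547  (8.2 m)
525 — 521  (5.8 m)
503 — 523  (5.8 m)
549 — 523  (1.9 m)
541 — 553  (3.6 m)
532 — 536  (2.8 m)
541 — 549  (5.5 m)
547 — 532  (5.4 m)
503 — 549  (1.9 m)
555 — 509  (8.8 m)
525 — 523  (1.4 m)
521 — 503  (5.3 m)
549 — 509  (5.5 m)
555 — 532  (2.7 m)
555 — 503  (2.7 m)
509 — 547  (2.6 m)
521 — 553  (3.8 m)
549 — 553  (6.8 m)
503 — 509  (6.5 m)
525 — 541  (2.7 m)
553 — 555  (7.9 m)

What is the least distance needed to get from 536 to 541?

Compare a few routes:
536–532–555–503–549–523–525–541: 2.8+2.7+2.7+1.9+1.9+1.4+2.7 = 16.1
536–547–509–525–541: 8.2+2.6+2.5+2.7 = 16
536–532–547–509–525–541: 2.8+5.4+2.6+2.5+2.7 = 16
536–532–555–503–549–541: 2.8+2.7+2.7+1.9+5.5 = 15.6
Cheapest is 536–532–555–503–549–541 at 15.6 m.

15.6 m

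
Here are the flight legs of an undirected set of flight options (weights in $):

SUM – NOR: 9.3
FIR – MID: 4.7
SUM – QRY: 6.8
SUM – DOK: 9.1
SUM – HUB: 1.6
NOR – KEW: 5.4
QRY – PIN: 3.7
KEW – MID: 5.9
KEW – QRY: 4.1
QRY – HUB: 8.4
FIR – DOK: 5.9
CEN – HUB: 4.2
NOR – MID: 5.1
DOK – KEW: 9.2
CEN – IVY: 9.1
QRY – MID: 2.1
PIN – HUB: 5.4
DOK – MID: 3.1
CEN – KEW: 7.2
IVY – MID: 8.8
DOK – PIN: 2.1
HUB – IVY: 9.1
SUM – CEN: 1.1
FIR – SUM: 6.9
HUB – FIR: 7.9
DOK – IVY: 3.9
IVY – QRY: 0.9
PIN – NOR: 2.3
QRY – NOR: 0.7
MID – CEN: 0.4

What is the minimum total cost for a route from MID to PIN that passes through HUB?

$8.5

Shortest MID→HUB: MID–CEN–SUM–HUB = 3.1
Best HUB to PIN: HUB–PIN costing 5.4
Total via HUB: 3.1 + 5.4 = $8.5.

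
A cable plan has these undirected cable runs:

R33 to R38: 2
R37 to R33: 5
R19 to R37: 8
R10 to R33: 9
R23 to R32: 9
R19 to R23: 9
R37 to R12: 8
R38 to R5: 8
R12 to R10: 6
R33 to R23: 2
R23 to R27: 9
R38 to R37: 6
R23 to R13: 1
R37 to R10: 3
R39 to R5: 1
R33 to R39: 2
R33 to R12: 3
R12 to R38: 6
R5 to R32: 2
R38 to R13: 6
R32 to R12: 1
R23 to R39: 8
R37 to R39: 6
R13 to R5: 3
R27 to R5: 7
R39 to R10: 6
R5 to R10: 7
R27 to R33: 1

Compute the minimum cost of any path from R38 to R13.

Enumerating some paths:
R38 → R33 → R12 → R32 → R5 → R13: 2+3+1+2+3 = 11
R38 → R33 → R23 → R13: 2+2+1 = 5
R38 → R33 → R39 → R5 → R13: 2+2+1+3 = 8
R38 → R13: 6 = 6
The minimum is 5 via R38 → R33 → R23 → R13.

5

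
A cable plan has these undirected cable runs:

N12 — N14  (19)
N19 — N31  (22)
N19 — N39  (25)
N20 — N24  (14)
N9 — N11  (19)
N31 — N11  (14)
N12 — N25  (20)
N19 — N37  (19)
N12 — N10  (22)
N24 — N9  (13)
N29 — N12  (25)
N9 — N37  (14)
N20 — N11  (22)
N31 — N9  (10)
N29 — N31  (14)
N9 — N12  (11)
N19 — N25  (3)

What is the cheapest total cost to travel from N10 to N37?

Shortest distances from N10:
N10: 0
N12: 22  (via N10)
N9: 33  (via N12)
N14: 41  (via N12)
N25: 42  (via N12)
N31: 43  (via N9)
N19: 45  (via N25)
N24: 46  (via N9)
N37: 47  (via N9)
Shortest route: N10 → N12 → N9 → N37 = 47.

47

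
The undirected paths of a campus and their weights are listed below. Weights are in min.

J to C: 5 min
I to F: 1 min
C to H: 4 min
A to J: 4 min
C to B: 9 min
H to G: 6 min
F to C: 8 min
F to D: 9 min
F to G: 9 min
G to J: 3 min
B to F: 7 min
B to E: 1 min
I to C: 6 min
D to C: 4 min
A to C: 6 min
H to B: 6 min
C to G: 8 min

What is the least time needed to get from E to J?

Compare a few routes:
E → B → H → G → J: 1+6+6+3 = 16
E → B → C → J: 1+9+5 = 15
Cheapest is E → B → C → J at 15 min.

15 min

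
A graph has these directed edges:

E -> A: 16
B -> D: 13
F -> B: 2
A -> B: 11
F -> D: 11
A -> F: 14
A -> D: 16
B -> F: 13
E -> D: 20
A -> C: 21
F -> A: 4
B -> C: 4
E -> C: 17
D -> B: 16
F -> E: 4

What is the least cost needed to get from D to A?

33

Candidate routes:
D - B - F - E - A: 16+13+4+16 = 49
D - B - F - A: 16+13+4 = 33
Cheapest is D - B - F - A at 33.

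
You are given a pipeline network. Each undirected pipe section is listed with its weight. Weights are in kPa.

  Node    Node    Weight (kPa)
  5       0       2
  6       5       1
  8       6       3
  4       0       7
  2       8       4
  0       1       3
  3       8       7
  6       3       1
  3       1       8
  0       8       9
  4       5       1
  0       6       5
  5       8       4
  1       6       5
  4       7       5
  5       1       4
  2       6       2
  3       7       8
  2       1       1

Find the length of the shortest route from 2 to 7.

Enumerating some paths:
2–6–3–7: 2+1+8 = 11
2–1–5–4–7: 1+4+1+5 = 11
2–6–5–4–7: 2+1+1+5 = 9
Cheapest is 2–6–5–4–7 at 9 kPa.

9 kPa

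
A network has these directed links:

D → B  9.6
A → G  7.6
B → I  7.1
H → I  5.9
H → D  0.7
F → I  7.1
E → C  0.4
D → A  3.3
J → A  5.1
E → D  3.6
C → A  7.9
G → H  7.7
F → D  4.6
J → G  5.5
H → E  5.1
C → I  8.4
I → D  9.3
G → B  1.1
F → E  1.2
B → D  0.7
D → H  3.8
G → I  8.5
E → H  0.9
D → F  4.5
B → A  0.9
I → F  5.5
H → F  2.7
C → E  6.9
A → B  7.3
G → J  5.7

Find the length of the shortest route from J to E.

13

Enumerating some paths:
J–G–B–D–F–E: 5.5+1.1+0.7+4.5+1.2 = 13
J–G–B–D–H–F–E: 5.5+1.1+0.7+3.8+2.7+1.2 = 15
Cheapest is J–G–B–D–F–E at 13.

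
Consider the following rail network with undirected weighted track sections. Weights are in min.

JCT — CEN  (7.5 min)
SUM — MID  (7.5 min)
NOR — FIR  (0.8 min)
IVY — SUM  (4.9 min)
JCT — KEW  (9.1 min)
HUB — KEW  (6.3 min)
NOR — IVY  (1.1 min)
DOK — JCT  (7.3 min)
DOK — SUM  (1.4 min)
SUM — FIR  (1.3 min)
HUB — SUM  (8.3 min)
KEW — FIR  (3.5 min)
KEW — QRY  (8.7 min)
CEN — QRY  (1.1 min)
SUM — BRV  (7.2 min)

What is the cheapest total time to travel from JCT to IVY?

11.9 min

Enumerating some paths:
JCT–DOK–SUM–IVY: 7.3+1.4+4.9 = 13.6
JCT–DOK–SUM–FIR–NOR–IVY: 7.3+1.4+1.3+0.8+1.1 = 11.9
Cheapest is JCT–DOK–SUM–FIR–NOR–IVY at 11.9 min.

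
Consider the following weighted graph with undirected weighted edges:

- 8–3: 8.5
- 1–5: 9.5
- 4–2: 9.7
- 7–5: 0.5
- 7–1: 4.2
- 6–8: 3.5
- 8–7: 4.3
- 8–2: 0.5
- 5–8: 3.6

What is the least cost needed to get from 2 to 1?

8.8

Running Dijkstra from 2:
2: 0
8: 0.5  (via 2)
6: 4  (via 8)
5: 4.1  (via 8)
7: 4.6  (via 5)
1: 8.8  (via 7)
Shortest route: 2 → 8 → 5 → 7 → 1 = 8.8.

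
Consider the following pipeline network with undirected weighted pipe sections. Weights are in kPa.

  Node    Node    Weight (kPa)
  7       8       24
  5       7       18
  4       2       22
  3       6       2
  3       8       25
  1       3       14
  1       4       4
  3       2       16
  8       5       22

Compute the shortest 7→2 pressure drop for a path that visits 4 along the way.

Shortest 7→4: 7 → 8 → 3 → 1 → 4 = 67
Best 4 to 2: 4 → 2 costing 22
Total via 4: 67 + 22 = 89 kPa.

89 kPa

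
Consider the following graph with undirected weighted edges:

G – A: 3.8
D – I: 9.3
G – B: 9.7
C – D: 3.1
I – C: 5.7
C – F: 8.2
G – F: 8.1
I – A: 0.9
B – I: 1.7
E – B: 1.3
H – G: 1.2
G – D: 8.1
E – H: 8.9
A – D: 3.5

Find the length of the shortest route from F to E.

Running Dijkstra from F:
F: 0
G: 8.1  (via F)
C: 8.2  (via F)
H: 9.3  (via G)
D: 11.3  (via C)
A: 11.9  (via G)
I: 12.8  (via A)
B: 14.5  (via I)
E: 15.8  (via B)
Shortest route: F → G → A → I → B → E = 15.8.

15.8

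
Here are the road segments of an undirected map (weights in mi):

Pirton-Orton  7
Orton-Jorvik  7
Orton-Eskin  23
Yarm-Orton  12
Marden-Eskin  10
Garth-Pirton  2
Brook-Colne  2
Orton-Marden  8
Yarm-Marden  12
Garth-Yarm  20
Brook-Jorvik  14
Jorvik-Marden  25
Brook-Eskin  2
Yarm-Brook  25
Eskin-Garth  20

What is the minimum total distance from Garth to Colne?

24 mi

Shortest distances from Garth:
Garth: 0
Pirton: 2  (via Garth)
Orton: 9  (via Pirton)
Jorvik: 16  (via Orton)
Marden: 17  (via Orton)
Eskin: 20  (via Garth)
Yarm: 20  (via Garth)
Brook: 22  (via Eskin)
Colne: 24  (via Brook)
Shortest route: Garth → Eskin → Brook → Colne = 24 mi.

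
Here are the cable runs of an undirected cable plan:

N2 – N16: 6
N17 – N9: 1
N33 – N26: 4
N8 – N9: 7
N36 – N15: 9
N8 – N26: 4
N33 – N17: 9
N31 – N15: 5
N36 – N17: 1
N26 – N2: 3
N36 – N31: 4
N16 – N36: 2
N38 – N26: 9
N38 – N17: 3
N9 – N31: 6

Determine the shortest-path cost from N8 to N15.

18

Enumerating some paths:
N8–N26–N2–N16–N36–N31–N15: 4+3+6+2+4+5 = 24
N8–N26–N2–N16–N36–N15: 4+3+6+2+9 = 24
N8–N9–N17–N36–N15: 7+1+1+9 = 18
The minimum is 18 via N8–N9–N17–N36–N15.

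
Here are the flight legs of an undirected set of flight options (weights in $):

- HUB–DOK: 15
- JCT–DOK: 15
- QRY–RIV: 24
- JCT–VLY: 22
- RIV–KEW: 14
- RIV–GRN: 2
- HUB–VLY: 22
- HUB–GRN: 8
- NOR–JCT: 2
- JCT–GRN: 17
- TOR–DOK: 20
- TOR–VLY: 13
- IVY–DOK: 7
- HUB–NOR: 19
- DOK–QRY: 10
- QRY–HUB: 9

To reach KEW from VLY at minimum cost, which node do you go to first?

HUB

Enumerating some paths:
VLY - JCT - NOR - HUB - GRN - RIV - KEW: 22+2+19+8+2+14 = 67
VLY - HUB - GRN - RIV - KEW: 22+8+2+14 = 46
VLY - JCT - GRN - RIV - KEW: 22+17+2+14 = 55
The minimum is $46 via VLY - HUB - GRN - RIV - KEW.
So from VLY the first move is to HUB.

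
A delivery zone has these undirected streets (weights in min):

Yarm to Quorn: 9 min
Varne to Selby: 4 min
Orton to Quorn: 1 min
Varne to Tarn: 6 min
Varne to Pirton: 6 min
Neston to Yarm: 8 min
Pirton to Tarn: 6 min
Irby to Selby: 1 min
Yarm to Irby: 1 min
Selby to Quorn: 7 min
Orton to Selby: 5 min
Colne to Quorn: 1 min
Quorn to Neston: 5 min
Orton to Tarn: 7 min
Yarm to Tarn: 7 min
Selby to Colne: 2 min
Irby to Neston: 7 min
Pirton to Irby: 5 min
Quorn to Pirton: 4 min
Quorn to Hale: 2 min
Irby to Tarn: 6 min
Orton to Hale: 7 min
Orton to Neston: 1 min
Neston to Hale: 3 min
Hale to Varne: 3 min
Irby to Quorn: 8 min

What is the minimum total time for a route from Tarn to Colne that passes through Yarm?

Best Tarn to Yarm: Tarn → Yarm costing 7
Best Yarm to Colne: Yarm → Irby → Selby → Colne costing 4
Total via Yarm: 7 + 4 = 11 min.

11 min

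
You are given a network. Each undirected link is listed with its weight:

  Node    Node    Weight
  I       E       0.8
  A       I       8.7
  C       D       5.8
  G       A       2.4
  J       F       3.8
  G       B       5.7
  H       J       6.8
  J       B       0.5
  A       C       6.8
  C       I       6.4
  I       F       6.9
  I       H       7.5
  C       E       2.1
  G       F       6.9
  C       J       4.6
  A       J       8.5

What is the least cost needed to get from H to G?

13

Compare a few routes:
H → I → A → G: 7.5+8.7+2.4 = 18.6
H → J → F → G: 6.8+3.8+6.9 = 17.5
H → J → B → G: 6.8+0.5+5.7 = 13
H → J → A → G: 6.8+8.5+2.4 = 17.7
The minimum is 13 via H → J → B → G.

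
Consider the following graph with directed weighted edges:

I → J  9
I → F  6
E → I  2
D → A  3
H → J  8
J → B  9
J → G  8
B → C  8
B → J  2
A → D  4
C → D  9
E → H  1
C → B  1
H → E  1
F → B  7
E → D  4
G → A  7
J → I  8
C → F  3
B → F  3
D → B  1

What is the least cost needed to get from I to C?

21

Compare a few routes:
I–J–B–C: 9+9+8 = 26
I–F–B–C: 6+7+8 = 21
I–J–G–A–D–B–C: 9+8+7+4+1+8 = 37
Cheapest is I–F–B–C at 21.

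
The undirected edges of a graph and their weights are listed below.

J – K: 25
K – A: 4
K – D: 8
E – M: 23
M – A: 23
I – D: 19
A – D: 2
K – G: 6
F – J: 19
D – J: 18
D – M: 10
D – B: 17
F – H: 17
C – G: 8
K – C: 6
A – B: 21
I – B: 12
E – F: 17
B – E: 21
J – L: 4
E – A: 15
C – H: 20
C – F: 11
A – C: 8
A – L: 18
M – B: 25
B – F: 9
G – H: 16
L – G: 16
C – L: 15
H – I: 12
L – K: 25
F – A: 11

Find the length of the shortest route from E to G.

25

Candidate routes:
E - A - D - K - G: 15+2+8+6 = 31
E - A - K - C - G: 15+4+6+8 = 33
E - A - C - G: 15+8+8 = 31
E - A - K - G: 15+4+6 = 25
The minimum is 25 via E - A - K - G.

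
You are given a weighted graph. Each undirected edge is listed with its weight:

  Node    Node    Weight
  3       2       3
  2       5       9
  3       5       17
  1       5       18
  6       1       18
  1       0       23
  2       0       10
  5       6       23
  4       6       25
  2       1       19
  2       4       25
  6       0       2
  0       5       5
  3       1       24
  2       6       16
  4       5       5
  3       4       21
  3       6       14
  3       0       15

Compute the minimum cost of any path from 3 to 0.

Enumerating some paths:
3 → 0: 15 = 15
3 → 2 → 0: 3+10 = 13
Cheapest is 3 → 2 → 0 at 13.

13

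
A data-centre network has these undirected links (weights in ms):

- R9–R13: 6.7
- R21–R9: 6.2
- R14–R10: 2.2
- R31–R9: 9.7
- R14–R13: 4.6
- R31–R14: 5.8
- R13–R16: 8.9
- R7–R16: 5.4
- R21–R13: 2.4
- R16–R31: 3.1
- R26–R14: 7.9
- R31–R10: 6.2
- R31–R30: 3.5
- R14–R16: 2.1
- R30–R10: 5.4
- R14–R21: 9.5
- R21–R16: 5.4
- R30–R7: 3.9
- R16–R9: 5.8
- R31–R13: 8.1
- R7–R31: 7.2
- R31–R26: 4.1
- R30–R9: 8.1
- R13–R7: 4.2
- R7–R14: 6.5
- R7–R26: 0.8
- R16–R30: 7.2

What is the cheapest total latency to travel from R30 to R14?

7.6 ms

Settle nodes by increasing distance from R30:
R30: 0
R31: 3.5  (via R30)
R7: 3.9  (via R30)
R26: 4.7  (via R7)
R10: 5.4  (via R30)
R16: 6.6  (via R31)
R14: 7.6  (via R10)
Shortest route: R30–R10–R14 = 7.6 ms.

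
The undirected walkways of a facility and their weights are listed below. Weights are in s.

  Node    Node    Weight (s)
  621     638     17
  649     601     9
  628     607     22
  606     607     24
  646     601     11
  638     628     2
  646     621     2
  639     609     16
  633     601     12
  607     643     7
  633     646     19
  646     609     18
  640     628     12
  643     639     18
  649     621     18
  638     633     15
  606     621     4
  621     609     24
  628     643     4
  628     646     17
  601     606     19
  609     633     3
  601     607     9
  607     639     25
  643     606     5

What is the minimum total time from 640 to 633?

Shortest distances from 640:
640: 0
628: 12  (via 640)
638: 14  (via 628)
643: 16  (via 628)
606: 21  (via 643)
607: 23  (via 643)
621: 25  (via 606)
646: 27  (via 621)
633: 29  (via 638)
Shortest route: 640–628–638–633 = 29 s.

29 s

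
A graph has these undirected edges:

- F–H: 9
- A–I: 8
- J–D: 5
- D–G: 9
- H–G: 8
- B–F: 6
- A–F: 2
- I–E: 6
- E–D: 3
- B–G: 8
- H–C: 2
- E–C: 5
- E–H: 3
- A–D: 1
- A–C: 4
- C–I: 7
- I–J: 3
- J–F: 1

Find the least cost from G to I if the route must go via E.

Best G to E: G → H → E costing 11
Best E to I: E → I costing 6
Total via E: 11 + 6 = 17.

17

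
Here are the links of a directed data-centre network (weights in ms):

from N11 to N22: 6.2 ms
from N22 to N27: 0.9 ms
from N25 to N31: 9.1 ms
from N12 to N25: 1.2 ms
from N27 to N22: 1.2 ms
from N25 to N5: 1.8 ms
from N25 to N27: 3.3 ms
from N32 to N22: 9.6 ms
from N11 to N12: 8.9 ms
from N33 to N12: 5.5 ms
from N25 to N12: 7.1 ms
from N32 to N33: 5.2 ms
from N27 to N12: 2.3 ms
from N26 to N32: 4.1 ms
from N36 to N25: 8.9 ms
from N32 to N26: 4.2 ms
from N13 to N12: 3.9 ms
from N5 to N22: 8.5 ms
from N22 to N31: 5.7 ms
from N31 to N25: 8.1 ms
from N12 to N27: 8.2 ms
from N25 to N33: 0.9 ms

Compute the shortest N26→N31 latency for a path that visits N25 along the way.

25.1 ms

Shortest N26→N25: N26–N32–N33–N12–N25 = 16
Shortest N25→N31: N25–N31 = 9.1
Total via N25: 16 + 9.1 = 25.1 ms.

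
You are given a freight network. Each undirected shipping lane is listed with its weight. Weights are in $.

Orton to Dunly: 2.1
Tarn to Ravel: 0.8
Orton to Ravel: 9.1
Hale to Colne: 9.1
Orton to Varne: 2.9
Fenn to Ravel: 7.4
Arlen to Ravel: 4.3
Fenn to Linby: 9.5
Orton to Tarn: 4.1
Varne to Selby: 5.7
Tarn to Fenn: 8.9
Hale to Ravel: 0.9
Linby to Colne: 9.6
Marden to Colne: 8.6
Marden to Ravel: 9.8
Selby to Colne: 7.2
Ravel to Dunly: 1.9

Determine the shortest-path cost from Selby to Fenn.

$20

Settle nodes by increasing distance from Selby:
Selby: 0
Varne: 5.7  (via Selby)
Colne: 7.2  (via Selby)
Orton: 8.6  (via Varne)
Dunly: 10.7  (via Orton)
Ravel: 12.6  (via Dunly)
Tarn: 12.7  (via Orton)
Hale: 13.5  (via Ravel)
Marden: 15.8  (via Colne)
Linby: 16.8  (via Colne)
Arlen: 16.9  (via Ravel)
Fenn: 20  (via Ravel)
Shortest route: Selby → Varne → Orton → Dunly → Ravel → Fenn = $20.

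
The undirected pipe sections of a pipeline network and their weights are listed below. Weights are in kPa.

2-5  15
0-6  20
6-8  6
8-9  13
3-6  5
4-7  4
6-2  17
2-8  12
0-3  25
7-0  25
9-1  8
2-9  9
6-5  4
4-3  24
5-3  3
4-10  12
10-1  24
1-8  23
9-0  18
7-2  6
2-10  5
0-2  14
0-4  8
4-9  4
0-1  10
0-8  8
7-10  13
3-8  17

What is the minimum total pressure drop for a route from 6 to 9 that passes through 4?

26 kPa

Shortest 6→4: 6–8–0–4 = 22
Best 4 to 9: 4–9 costing 4
Total via 4: 22 + 4 = 26 kPa.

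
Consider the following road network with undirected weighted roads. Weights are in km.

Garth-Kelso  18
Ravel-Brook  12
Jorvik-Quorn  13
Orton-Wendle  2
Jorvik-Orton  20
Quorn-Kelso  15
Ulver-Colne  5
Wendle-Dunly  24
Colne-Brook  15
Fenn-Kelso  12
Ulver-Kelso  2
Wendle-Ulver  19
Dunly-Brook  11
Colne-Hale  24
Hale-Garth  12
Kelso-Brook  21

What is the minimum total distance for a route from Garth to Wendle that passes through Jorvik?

Shortest Garth→Jorvik: Garth–Kelso–Quorn–Jorvik = 46
Shortest Jorvik→Wendle: Jorvik–Orton–Wendle = 22
Total via Jorvik: 46 + 22 = 68 km.

68 km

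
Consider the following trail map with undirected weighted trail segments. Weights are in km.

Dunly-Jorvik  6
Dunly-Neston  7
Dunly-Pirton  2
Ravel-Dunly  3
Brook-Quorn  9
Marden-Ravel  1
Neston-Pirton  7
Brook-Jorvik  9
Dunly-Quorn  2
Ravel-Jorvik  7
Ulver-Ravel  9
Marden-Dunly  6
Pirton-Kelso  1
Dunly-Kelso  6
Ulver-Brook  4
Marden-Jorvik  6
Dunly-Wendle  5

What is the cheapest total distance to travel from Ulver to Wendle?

Candidate routes:
Ulver - Brook - Quorn - Dunly - Wendle: 4+9+2+5 = 20
Ulver - Ravel - Dunly - Wendle: 9+3+5 = 17
Cheapest is Ulver - Ravel - Dunly - Wendle at 17 km.

17 km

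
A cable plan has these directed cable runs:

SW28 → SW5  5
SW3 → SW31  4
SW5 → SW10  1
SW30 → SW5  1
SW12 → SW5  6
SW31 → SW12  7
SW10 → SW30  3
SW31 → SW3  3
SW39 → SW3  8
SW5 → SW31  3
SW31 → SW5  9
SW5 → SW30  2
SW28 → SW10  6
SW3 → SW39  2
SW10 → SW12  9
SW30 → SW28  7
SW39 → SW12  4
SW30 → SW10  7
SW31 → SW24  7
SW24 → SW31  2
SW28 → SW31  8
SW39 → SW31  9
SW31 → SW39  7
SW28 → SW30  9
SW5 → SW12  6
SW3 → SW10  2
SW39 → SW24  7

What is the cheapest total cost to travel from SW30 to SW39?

9

Candidate routes:
SW30 → SW5 → SW31 → SW3 → SW39: 1+3+3+2 = 9
SW30 → SW5 → SW31 → SW39: 1+3+7 = 11
Cheapest is SW30 → SW5 → SW31 → SW3 → SW39 at 9.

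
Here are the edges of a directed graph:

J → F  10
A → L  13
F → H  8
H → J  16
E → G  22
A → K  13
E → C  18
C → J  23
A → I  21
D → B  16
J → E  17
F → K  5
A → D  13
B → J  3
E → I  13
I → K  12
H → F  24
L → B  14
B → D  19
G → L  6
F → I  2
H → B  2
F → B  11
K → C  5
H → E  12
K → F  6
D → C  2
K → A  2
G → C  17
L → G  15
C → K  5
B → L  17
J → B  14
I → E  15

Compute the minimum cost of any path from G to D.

Settle nodes by increasing distance from G:
G: 0
L: 6  (via G)
C: 17  (via G)
B: 20  (via L)
K: 22  (via C)
J: 23  (via B)
A: 24  (via K)
F: 28  (via K)
I: 30  (via F)
H: 36  (via F)
D: 37  (via A)
Shortest route: G → C → K → A → D = 37.

37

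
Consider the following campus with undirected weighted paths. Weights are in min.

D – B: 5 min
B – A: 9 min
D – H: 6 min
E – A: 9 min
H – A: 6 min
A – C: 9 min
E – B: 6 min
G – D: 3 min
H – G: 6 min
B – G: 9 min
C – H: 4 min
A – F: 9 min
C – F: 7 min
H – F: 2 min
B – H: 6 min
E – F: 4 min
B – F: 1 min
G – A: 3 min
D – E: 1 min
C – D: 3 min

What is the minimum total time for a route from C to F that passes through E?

Best C to E: C–D–E costing 4
Shortest E→F: E–F = 4
Total via E: 4 + 4 = 8 min.

8 min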